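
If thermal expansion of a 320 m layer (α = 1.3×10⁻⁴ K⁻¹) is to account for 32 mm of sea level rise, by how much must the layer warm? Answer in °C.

ΔT = Δh/(αH) = 0.032 / (1.3×10⁻⁴ × 320) ≈ 0.7692 °C

0.77 °C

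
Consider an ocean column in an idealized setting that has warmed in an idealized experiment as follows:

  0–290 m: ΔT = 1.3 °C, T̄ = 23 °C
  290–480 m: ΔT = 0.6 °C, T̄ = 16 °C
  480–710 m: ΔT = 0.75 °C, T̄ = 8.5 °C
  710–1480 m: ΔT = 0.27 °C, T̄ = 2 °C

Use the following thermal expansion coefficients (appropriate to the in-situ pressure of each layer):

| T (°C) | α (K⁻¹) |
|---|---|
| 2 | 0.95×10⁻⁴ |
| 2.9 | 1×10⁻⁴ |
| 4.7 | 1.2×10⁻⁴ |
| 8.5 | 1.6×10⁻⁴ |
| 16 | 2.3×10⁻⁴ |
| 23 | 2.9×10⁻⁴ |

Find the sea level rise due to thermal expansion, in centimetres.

about 18.3 cm

Layer 1 at 23 °C → α = 2.9×10⁻⁴ K⁻¹
Layer 2 at 16 °C → α = 2.3×10⁻⁴ K⁻¹
Layer 3 at 8.5 °C → α = 1.6×10⁻⁴ K⁻¹
Layer 4 at 2 °C → α = 0.95×10⁻⁴ K⁻¹
Layer 1: 290 × 2.9×10⁻⁴ × 1.3 = 0.10933 m
2.3×10⁻⁴ × 190 × 0.6 = 0.02622 m
Layer 3: 1.6×10⁻⁴ × 230 × 0.75 = 0.02760 m
710–1480 m: 0.27 × 0.95×10⁻⁴ × 770 = 0.0197505 m
Δh = 0.10933 + 0.02622 + 0.02760 + 0.0197505 = 0.1829005 m ≈ 18.3 cm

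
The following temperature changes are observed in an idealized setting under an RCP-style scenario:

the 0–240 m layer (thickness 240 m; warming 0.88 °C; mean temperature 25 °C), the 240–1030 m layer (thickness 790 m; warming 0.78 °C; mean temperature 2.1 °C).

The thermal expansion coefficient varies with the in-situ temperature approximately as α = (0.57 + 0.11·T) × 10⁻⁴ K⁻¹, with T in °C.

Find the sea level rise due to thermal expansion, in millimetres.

about 120 mm

Layer 1: α = (0.57 + 0.11×25)×10⁻⁴ = 3.32×10⁻⁴ K⁻¹
Layer 2: α = (0.57 + 0.11×2.1)×10⁻⁴ = 0.801×10⁻⁴ K⁻¹
Layer 1: 3.32×10⁻⁴ × 0.88 × 240 = 0.0701184 m
240–1030 m: 790 × 0.78 × 0.801×10⁻⁴ = 0.04935762 m
Δh = 0.0701184 + 0.04935762 = 0.11947602 m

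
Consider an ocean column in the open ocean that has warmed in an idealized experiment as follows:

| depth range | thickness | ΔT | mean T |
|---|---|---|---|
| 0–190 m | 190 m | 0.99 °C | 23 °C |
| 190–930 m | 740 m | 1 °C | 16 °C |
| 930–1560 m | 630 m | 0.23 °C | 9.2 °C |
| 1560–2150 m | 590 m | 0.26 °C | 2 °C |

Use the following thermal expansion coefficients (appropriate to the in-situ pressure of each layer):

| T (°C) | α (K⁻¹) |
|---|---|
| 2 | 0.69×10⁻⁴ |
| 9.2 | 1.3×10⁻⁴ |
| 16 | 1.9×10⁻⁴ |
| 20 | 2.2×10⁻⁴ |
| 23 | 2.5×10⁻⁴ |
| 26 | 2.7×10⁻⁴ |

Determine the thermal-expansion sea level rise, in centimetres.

Δh = 22 cm

Layer 1 at 23 °C → α = 2.5×10⁻⁴ K⁻¹
Layer 2 at 16 °C → α = 1.9×10⁻⁴ K⁻¹
Layer 3 at 9.2 °C → α = 1.3×10⁻⁴ K⁻¹
Layer 4 at 2 °C → α = 0.69×10⁻⁴ K⁻¹
0–190 m: 190 × 0.99 × 2.5×10⁻⁴ = 0.047025 m
Layer 2: 1 × 740 × 1.9×10⁻⁴ = 0.14060 m
930–1560 m: 1.3×10⁻⁴ × 0.23 × 630 = 0.018837 m
1560–2150 m: 590 × 0.26 × 0.69×10⁻⁴ = 0.0105846 m
Δh = 0.047025 + 0.14060 + 0.018837 + 0.0105846 = 0.2170466 m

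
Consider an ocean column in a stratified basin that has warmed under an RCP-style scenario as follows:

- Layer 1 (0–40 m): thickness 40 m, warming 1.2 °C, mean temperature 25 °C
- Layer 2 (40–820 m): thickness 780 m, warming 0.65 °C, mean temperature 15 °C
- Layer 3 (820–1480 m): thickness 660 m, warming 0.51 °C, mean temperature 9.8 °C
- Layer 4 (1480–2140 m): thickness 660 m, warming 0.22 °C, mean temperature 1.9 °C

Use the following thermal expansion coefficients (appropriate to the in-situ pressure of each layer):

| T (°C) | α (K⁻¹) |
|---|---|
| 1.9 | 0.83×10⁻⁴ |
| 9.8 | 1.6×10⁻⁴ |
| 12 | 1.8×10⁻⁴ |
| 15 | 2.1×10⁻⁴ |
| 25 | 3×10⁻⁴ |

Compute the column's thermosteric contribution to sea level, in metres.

Δh = 0.187 m

Layer 1 at 25 °C → α = 3×10⁻⁴ K⁻¹
Layer 2 at 15 °C → α = 2.1×10⁻⁴ K⁻¹
Layer 3 at 9.8 °C → α = 1.6×10⁻⁴ K⁻¹
Layer 4 at 1.9 °C → α = 0.83×10⁻⁴ K⁻¹
3×10⁻⁴ × 40 × 1.2 = 0.01440 m
0.65 × 2.1×10⁻⁴ × 780 = 0.10647 m
Layer 3: 1.6×10⁻⁴ × 660 × 0.51 = 0.053856 m
1480–2140 m: 660 × 0.22 × 0.83×10⁻⁴ = 0.0120516 m
Δh = 0.01440 + 0.10647 + 0.053856 + 0.0120516 = 0.1867776 m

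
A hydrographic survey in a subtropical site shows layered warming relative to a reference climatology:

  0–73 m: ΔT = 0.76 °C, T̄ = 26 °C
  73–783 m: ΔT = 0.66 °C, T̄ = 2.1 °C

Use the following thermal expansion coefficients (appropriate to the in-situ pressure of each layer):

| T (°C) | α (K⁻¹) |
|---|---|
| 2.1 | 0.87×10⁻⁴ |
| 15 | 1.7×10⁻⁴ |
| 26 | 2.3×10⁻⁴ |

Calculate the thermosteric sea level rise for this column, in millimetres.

Δh = 53.5 mm

Layer 1 at 26 °C → α = 2.3×10⁻⁴ K⁻¹
Layer 2 at 2.1 °C → α = 0.87×10⁻⁴ K⁻¹
0–73 m: 2.3×10⁻⁴ × 0.76 × 73 = 0.0127604 m
73–783 m: 0.87×10⁻⁴ × 0.66 × 710 = 0.0407682 m
Δh = 0.0127604 + 0.0407682 = 0.0535286 m ≈ 53.5 mm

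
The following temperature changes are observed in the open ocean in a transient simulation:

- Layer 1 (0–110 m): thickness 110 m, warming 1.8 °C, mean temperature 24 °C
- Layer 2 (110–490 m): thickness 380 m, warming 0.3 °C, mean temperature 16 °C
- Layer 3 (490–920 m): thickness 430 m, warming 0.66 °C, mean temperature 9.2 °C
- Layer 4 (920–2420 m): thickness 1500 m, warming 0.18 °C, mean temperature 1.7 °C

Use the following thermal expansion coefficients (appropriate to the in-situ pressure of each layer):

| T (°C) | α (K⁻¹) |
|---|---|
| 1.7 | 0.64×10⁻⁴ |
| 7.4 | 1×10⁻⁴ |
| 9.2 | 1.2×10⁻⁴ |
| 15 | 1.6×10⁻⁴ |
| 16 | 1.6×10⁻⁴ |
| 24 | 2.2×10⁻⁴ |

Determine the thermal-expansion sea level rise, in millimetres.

Layer 1 at 24 °C → α = 2.2×10⁻⁴ K⁻¹
Layer 2 at 16 °C → α = 1.6×10⁻⁴ K⁻¹
Layer 3 at 9.2 °C → α = 1.2×10⁻⁴ K⁻¹
Layer 4 at 1.7 °C → α = 0.64×10⁻⁴ K⁻¹
2.2×10⁻⁴ × 1.8 × 110 = 0.04356 m
110–490 m: 380 × 1.6×10⁻⁴ × 0.3 = 0.01824 m
490–920 m: 1.2×10⁻⁴ × 430 × 0.66 = 0.034056 m
0.18 × 0.64×10⁻⁴ × 1500 = 0.01728 m
Δh = 0.04356 + 0.01824 + 0.034056 + 0.01728 = 0.113136 m

Δh = 113 mm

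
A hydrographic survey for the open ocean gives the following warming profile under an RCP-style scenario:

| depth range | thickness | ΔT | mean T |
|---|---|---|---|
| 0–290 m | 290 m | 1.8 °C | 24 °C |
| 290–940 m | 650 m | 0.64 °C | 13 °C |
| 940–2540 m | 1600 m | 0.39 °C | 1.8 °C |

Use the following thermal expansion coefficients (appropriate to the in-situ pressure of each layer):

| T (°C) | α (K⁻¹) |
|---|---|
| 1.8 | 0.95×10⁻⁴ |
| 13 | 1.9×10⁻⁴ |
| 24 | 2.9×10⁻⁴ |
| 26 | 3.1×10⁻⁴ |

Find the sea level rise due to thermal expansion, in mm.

Layer 1 at 24 °C → α = 2.9×10⁻⁴ K⁻¹
Layer 2 at 13 °C → α = 1.9×10⁻⁴ K⁻¹
Layer 3 at 1.8 °C → α = 0.95×10⁻⁴ K⁻¹
2.9×10⁻⁴ × 290 × 1.8 = 0.15138 m
650 × 0.64 × 1.9×10⁻⁴ = 0.07904 m
0.95×10⁻⁴ × 0.39 × 1600 = 0.05928 m
Δh = 0.15138 + 0.07904 + 0.05928 = 0.28970 m ≈ 290 mm

Δh ≈ 290 mm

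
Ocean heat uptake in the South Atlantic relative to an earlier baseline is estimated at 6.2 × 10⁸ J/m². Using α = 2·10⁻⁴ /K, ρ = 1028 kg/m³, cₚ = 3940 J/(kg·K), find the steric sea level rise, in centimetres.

Δh = αQ/(ρcₚ) = 2×10⁻⁴ × 6.2×10⁸ / (1028 × 3940) ≈ 0.030615 m

3.06 cm of thermosteric rise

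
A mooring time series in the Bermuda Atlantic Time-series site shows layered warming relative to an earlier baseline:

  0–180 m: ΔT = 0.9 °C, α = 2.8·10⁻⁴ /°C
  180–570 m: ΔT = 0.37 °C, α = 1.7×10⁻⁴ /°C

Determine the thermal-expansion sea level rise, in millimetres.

Layer 1: 180 × 0.9 × 2.8×10⁻⁴ = 0.04536 m
180–570 m: 1.7×10⁻⁴ × 0.37 × 390 = 0.024531 m
Δh = 0.04536 + 0.024531 = 0.069891 m

70 mm of thermosteric rise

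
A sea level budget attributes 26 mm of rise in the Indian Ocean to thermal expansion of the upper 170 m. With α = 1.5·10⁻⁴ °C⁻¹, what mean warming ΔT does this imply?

ΔT = Δh/(αH) = 0.026 / (1.5×10⁻⁴ × 170) ≈ 1.020 °C

about 1.02 °C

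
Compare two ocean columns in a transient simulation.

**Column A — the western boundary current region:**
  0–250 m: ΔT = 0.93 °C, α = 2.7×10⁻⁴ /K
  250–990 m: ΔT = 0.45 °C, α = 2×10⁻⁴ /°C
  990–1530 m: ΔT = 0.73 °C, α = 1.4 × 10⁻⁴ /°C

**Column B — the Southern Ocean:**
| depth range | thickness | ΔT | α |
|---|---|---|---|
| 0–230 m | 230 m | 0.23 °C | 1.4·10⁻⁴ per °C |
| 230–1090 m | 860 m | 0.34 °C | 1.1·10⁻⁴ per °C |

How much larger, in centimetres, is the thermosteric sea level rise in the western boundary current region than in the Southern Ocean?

14 cm larger

A 0–250 m: 250 × 2.7×10⁻⁴ × 0.93 = 0.062775 m
A Layer 2: 740 × 0.45 × 2×10⁻⁴ = 0.06660 m
A 1.4×10⁻⁴ × 0.73 × 540 = 0.055188 m
A total: 0.184563 m
B 0.23 × 230 × 1.4×10⁻⁴ = 0.007406 m
B 230–1090 m: 1.1×10⁻⁴ × 860 × 0.34 = 0.032164 m
B total: 0.03957 m
Difference: 0.184563 − 0.03957 = 0.144993 m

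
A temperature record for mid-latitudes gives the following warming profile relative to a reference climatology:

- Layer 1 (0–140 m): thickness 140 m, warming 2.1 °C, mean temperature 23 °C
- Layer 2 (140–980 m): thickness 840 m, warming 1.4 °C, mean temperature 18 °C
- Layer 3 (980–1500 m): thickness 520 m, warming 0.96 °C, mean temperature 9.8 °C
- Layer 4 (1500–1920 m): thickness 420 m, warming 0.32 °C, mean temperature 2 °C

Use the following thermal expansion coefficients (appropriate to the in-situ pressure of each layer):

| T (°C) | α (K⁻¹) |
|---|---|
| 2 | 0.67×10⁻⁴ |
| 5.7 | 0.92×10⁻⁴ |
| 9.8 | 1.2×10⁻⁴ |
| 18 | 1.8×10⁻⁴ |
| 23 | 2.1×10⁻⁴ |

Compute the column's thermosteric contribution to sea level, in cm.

Layer 1 at 23 °C → α = 2.1×10⁻⁴ K⁻¹
Layer 2 at 18 °C → α = 1.8×10⁻⁴ K⁻¹
Layer 3 at 9.8 °C → α = 1.2×10⁻⁴ K⁻¹
Layer 4 at 2 °C → α = 0.67×10⁻⁴ K⁻¹
2.1×10⁻⁴ × 140 × 2.1 = 0.06174 m
140–980 m: 840 × 1.8×10⁻⁴ × 1.4 = 0.21168 m
980–1500 m: 520 × 0.96 × 1.2×10⁻⁴ = 0.059904 m
420 × 0.67×10⁻⁴ × 0.32 = 0.0090048 m
Δh = 0.06174 + 0.21168 + 0.059904 + 0.0090048 = 0.3423288 m

34 cm of thermosteric rise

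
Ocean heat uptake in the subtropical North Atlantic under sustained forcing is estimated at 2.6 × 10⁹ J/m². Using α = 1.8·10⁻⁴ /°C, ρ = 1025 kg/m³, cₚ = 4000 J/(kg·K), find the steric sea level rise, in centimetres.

Δh = αQ/(ρcₚ) = 1.8×10⁻⁴ × 2.6×10⁹ / (1025 × 4000) ≈ 0.11415 m

about 11.4 cm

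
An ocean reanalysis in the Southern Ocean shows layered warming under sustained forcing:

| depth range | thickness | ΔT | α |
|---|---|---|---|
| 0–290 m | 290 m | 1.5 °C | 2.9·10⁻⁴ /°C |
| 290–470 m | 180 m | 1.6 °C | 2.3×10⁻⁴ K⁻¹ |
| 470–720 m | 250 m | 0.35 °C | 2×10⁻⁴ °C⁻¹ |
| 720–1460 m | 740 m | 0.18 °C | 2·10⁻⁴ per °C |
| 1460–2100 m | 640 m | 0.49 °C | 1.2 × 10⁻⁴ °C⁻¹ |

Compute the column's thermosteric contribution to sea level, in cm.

27.4 cm of thermosteric rise

290 × 1.5 × 2.9×10⁻⁴ = 0.12615 m
Layer 2: 2.3×10⁻⁴ × 1.6 × 180 = 0.06624 m
0.35 × 250 × 2×10⁻⁴ = 0.01750 m
Layer 4: 740 × 2×10⁻⁴ × 0.18 = 0.02664 m
Layer 5: 640 × 0.49 × 1.2×10⁻⁴ = 0.037632 m
Δh = 0.12615 + 0.06624 + 0.01750 + 0.02664 + 0.037632 = 0.274162 m ≈ 27.4 cm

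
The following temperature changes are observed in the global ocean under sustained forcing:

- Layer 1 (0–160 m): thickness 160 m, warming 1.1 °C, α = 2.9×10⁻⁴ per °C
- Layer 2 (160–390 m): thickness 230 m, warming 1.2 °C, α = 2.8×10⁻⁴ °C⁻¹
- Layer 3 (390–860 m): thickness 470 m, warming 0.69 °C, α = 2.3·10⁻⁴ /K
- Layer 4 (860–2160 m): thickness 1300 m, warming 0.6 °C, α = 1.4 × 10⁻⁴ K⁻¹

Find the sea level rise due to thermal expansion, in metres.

0.31 m of thermosteric rise

0–160 m: 2.9×10⁻⁴ × 160 × 1.1 = 0.05104 m
160–390 m: 1.2 × 2.8×10⁻⁴ × 230 = 0.07728 m
Layer 3: 0.69 × 470 × 2.3×10⁻⁴ = 0.074589 m
Layer 4: 0.6 × 1300 × 1.4×10⁻⁴ = 0.10920 m
Δh = 0.05104 + 0.07728 + 0.074589 + 0.10920 = 0.312109 m ≈ 0.31 m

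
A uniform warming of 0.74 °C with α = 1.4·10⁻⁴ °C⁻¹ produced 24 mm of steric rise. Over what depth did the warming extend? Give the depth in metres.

H = Δh/(αΔT) = 0.024 / (1.4×10⁻⁴ × 0.74) ≈ 231.7 m

230 m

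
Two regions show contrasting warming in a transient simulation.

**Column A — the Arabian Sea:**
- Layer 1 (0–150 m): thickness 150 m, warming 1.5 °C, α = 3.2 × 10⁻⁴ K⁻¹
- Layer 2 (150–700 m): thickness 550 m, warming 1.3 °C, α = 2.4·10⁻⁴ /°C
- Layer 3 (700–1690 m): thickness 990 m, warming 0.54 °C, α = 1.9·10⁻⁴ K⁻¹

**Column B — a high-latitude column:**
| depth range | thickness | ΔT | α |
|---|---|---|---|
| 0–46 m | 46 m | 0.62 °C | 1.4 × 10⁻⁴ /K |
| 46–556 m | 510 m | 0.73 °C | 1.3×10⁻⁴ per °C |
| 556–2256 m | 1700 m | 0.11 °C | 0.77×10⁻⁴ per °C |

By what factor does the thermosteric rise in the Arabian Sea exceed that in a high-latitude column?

5.17

A 3.2×10⁻⁴ × 1.5 × 150 = 0.07200 m
A 150–700 m: 2.4×10⁻⁴ × 1.3 × 550 = 0.17160 m
A 0.54 × 1.9×10⁻⁴ × 990 = 0.101574 m
A total: 0.345174 m
B 0–46 m: 46 × 1.4×10⁻⁴ × 0.62 = 0.0039928 m
B 46–556 m: 510 × 0.73 × 1.3×10⁻⁴ = 0.048399 m
B 556–2256 m: 0.77×10⁻⁴ × 0.11 × 1700 = 0.014399 m
B total: 0.0667908 m
Ratio: 0.345174 / 0.0667908 ≈ 5.168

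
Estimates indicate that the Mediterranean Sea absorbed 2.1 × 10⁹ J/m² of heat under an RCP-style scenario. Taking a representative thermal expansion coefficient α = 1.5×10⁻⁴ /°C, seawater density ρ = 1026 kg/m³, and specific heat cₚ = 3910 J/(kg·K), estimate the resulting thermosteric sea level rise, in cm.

Δh = αQ/(ρcₚ) = 1.5×10⁻⁴ × 2.1×10⁹ / (1026 × 3910) ≈ 0.078521 m

7.85 cm of thermosteric rise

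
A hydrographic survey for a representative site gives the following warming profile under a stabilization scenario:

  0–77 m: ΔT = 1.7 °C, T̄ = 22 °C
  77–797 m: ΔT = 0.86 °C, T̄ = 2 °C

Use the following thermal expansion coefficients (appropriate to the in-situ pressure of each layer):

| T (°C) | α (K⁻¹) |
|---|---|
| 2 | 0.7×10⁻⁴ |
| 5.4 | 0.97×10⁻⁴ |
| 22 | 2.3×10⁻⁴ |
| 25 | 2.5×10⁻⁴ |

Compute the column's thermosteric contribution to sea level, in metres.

Layer 1 at 22 °C → α = 2.3×10⁻⁴ K⁻¹
Layer 2 at 2 °C → α = 0.7×10⁻⁴ K⁻¹
0–77 m: 1.7 × 77 × 2.3×10⁻⁴ = 0.030107 m
720 × 0.7×10⁻⁴ × 0.86 = 0.043344 m
Δh = 0.030107 + 0.043344 = 0.073451 m ≈ 0.073 m

0.073 m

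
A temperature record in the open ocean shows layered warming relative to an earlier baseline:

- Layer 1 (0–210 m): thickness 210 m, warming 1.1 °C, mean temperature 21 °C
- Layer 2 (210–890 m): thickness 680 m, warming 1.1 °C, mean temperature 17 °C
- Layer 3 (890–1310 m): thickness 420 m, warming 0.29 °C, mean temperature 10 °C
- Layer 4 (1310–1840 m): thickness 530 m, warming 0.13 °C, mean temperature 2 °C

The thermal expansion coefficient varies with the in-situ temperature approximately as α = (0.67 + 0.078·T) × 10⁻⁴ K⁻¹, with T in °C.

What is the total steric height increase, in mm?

about 226 mm

Layer 1: α = (0.67 + 0.078×21)×10⁻⁴ = 2.308×10⁻⁴ K⁻¹
Layer 2: α = (0.67 + 0.078×17)×10⁻⁴ = 1.996×10⁻⁴ K⁻¹
Layer 3: α = (0.67 + 0.078×10)×10⁻⁴ = 1.45×10⁻⁴ K⁻¹
Layer 4: α = (0.67 + 0.078×2)×10⁻⁴ = 0.826×10⁻⁴ K⁻¹
Layer 1: 2.308×10⁻⁴ × 1.1 × 210 = 0.0533148 m
210–890 m: 680 × 1.1 × 1.996×10⁻⁴ = 0.1493008 m
0.29 × 1.45×10⁻⁴ × 420 = 0.017661 m
1310–1840 m: 0.13 × 530 × 0.826×10⁻⁴ = 0.00569114 m
Δh = 0.0533148 + 0.1493008 + 0.017661 + 0.00569114 = 0.22596774 m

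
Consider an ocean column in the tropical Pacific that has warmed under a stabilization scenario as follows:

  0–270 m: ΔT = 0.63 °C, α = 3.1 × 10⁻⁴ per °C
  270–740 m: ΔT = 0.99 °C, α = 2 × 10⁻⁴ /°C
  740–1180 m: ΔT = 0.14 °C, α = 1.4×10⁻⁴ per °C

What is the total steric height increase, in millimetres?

about 150 mm

0.63 × 270 × 3.1×10⁻⁴ = 0.052731 m
2×10⁻⁴ × 0.99 × 470 = 0.09306 m
440 × 1.4×10⁻⁴ × 0.14 = 0.008624 m
Δh = 0.052731 + 0.09306 + 0.008624 = 0.154415 m ≈ 150 mm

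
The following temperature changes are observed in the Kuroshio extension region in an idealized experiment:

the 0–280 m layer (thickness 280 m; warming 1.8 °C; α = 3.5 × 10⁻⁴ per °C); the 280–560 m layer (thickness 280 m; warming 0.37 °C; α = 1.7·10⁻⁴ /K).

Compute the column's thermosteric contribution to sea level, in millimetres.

3.5×10⁻⁴ × 280 × 1.8 = 0.17640 m
1.7×10⁻⁴ × 280 × 0.37 = 0.017612 m
Δh = 0.17640 + 0.017612 = 0.194012 m ≈ 190 mm

190 mm of thermosteric rise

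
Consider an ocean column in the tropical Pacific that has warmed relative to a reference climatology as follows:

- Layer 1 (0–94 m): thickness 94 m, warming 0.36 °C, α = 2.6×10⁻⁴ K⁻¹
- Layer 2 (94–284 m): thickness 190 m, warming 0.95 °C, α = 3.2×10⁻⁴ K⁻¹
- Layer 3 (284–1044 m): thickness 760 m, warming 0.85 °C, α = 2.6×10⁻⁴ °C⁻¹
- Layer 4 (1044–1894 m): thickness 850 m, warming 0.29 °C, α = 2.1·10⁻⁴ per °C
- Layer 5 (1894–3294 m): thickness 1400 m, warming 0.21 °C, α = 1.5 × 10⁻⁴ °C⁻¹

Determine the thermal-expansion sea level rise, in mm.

2.6×10⁻⁴ × 94 × 0.36 = 0.0087984 m
Layer 2: 3.2×10⁻⁴ × 190 × 0.95 = 0.05776 m
760 × 0.85 × 2.6×10⁻⁴ = 0.16796 m
1044–1894 m: 0.29 × 2.1×10⁻⁴ × 850 = 0.051765 m
Layer 5: 1400 × 1.5×10⁻⁴ × 0.21 = 0.04410 m
Δh = 0.0087984 + 0.05776 + 0.16796 + 0.051765 + 0.04410 = 0.3303834 m ≈ 330 mm

Δh = 330 mm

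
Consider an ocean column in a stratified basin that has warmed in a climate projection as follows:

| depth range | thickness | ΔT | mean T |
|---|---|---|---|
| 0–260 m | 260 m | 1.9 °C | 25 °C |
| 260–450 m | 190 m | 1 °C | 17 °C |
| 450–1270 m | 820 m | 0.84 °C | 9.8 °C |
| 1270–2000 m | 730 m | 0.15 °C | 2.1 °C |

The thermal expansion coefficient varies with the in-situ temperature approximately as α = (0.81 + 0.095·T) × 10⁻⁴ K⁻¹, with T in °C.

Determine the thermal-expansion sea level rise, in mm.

Δh ≈ 334 mm

Layer 1: α = (0.81 + 0.095×25)×10⁻⁴ = 3.185×10⁻⁴ K⁻¹
Layer 2: α = (0.81 + 0.095×17)×10⁻⁴ = 2.425×10⁻⁴ K⁻¹
Layer 3: α = (0.81 + 0.095×9.8)×10⁻⁴ = 1.741×10⁻⁴ K⁻¹
Layer 4: α = (0.81 + 0.095×2.1)×10⁻⁴ = 1.0095×10⁻⁴ K⁻¹
Layer 1: 260 × 1.9 × 3.185×10⁻⁴ = 0.157339 m
Layer 2: 1 × 190 × 2.425×10⁻⁴ = 0.046075 m
450–1270 m: 820 × 1.741×10⁻⁴ × 0.84 = 0.11992008 m
1270–2000 m: 730 × 0.15 × 1.0095×10⁻⁴ = 0.011054025 m
Δh = 0.157339 + 0.046075 + 0.11992008 + 0.011054025 = 0.334388105 m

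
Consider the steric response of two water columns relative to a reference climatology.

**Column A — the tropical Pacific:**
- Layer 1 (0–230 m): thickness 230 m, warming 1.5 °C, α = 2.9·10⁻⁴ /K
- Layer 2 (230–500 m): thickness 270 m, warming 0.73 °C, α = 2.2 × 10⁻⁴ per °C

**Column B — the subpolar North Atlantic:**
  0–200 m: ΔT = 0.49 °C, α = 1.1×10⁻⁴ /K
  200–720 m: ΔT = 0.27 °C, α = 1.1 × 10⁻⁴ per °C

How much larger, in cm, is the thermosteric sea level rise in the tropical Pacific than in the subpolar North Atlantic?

12 cm larger

A 0–230 m: 1.5 × 230 × 2.9×10⁻⁴ = 0.10005 m
A 0.73 × 2.2×10⁻⁴ × 270 = 0.043362 m
A total: 0.143412 m
B 1.1×10⁻⁴ × 200 × 0.49 = 0.01078 m
B 200–720 m: 0.27 × 520 × 1.1×10⁻⁴ = 0.015444 m
B total: 0.026224 m
Difference: 0.143412 − 0.026224 = 0.117188 m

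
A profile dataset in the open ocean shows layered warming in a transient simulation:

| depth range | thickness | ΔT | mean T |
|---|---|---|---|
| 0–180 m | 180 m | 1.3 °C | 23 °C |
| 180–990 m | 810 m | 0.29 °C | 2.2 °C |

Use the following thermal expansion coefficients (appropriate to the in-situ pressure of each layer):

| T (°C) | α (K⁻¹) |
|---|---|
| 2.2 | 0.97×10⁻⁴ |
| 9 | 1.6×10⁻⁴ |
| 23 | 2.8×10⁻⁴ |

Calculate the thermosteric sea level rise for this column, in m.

about 0.088 m

Layer 1 at 23 °C → α = 2.8×10⁻⁴ K⁻¹
Layer 2 at 2.2 °C → α = 0.97×10⁻⁴ K⁻¹
180 × 2.8×10⁻⁴ × 1.3 = 0.06552 m
180–990 m: 0.97×10⁻⁴ × 0.29 × 810 = 0.0227853 m
Δh = 0.06552 + 0.0227853 = 0.0883053 m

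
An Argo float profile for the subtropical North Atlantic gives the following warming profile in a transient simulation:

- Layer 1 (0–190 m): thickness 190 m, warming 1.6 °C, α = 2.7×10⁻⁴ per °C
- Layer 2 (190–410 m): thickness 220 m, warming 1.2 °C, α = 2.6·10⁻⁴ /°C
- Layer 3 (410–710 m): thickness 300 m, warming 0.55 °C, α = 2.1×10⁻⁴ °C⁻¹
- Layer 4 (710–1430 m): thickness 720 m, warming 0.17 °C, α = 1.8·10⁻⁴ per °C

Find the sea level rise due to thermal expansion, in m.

about 0.21 m

Layer 1: 190 × 2.7×10⁻⁴ × 1.6 = 0.08208 m
220 × 2.6×10⁻⁴ × 1.2 = 0.06864 m
0.55 × 300 × 2.1×10⁻⁴ = 0.03465 m
Layer 4: 0.17 × 1.8×10⁻⁴ × 720 = 0.022032 m
Δh = 0.08208 + 0.06864 + 0.03465 + 0.022032 = 0.207402 m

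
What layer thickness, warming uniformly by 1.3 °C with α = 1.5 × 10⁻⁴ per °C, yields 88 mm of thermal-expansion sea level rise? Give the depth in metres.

about 450 m

H = Δh/(αΔT) = 0.088 / (1.5×10⁻⁴ × 1.3) ≈ 451.3 m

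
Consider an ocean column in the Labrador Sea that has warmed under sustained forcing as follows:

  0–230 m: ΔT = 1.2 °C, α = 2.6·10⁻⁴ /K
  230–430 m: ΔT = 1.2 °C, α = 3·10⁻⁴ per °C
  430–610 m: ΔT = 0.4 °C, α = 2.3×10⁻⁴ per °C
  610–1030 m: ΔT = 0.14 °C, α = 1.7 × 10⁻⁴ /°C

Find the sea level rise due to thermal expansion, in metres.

Δh ≈ 0.17 m

1.2 × 230 × 2.6×10⁻⁴ = 0.07176 m
Layer 2: 200 × 3×10⁻⁴ × 1.2 = 0.07200 m
430–610 m: 0.4 × 180 × 2.3×10⁻⁴ = 0.01656 m
420 × 1.7×10⁻⁴ × 0.14 = 0.009996 m
Δh = 0.07176 + 0.07200 + 0.01656 + 0.009996 = 0.170316 m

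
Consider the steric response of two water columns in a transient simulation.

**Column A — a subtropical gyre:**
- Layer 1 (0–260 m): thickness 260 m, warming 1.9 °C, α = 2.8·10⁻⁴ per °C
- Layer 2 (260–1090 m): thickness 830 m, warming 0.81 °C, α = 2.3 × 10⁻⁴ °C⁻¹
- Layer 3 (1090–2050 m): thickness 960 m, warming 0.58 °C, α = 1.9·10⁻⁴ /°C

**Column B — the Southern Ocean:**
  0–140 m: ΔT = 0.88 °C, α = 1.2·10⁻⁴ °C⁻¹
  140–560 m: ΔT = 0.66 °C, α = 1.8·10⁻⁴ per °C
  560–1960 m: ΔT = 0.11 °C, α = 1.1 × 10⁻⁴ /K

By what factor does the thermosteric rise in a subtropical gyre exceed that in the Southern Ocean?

a factor of 4.9

A 1.9 × 2.8×10⁻⁴ × 260 = 0.13832 m
A 260–1090 m: 0.81 × 2.3×10⁻⁴ × 830 = 0.154629 m
A 1.9×10⁻⁴ × 0.58 × 960 = 0.105792 m
A total: 0.398741 m
B 0–140 m: 0.88 × 140 × 1.2×10⁻⁴ = 0.014784 m
B 0.66 × 1.8×10⁻⁴ × 420 = 0.049896 m
B 0.11 × 1400 × 1.1×10⁻⁴ = 0.01694 m
B total: 0.08162 m
Ratio: 0.398741 / 0.08162 ≈ 4.885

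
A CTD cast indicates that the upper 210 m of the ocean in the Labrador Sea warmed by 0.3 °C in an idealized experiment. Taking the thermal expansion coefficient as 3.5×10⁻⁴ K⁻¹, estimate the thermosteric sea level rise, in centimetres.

Δh = 2.21 cm

Δh = αΔT·H = 3.5×10⁻⁴ × 0.3 × 210 = 0.02205 m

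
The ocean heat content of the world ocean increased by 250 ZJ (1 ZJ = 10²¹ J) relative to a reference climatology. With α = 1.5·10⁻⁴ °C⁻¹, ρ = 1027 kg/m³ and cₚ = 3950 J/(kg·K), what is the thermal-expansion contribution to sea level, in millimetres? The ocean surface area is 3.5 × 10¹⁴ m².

Δh = 26 mm

Per unit area: Q = 250×10²¹ / (3.5×10¹⁴) ≈ 7.143×10⁸ J/m²
Δh = αQ/(ρcₚ) = 1.5×10⁻⁴ × 7.143×10⁸ / (1027 × 3950) ≈ 0.026412 m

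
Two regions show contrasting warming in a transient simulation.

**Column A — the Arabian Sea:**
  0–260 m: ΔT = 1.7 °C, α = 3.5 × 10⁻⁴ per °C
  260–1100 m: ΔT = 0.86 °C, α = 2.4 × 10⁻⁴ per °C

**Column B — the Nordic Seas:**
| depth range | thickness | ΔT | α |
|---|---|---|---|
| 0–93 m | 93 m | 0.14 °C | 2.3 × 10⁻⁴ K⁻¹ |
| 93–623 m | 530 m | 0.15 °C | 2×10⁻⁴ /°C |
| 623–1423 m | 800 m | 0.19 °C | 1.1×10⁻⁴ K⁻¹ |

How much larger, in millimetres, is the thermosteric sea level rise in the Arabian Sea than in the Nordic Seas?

Δh_A − Δh_B ≈ 292 mm

A 0–260 m: 3.5×10⁻⁴ × 1.7 × 260 = 0.15470 m
A 260–1100 m: 0.86 × 840 × 2.4×10⁻⁴ = 0.173376 m
A total: 0.328076 m
B 0–93 m: 2.3×10⁻⁴ × 0.14 × 93 = 0.0029946 m
B Layer 2: 0.15 × 2×10⁻⁴ × 530 = 0.01590 m
B 0.19 × 800 × 1.1×10⁻⁴ = 0.01672 m
B total: 0.0356146 m
Difference: 0.328076 − 0.0356146 = 0.2924614 m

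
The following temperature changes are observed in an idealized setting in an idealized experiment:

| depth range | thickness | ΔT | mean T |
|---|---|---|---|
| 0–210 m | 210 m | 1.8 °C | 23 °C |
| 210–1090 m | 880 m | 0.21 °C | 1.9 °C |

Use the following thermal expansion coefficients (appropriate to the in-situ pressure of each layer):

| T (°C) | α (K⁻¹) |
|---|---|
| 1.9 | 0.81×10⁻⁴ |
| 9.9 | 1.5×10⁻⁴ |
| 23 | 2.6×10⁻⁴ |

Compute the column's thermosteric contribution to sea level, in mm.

Layer 1 at 23 °C → α = 2.6×10⁻⁴ K⁻¹
Layer 2 at 1.9 °C → α = 0.81×10⁻⁴ K⁻¹
2.6×10⁻⁴ × 210 × 1.8 = 0.09828 m
0.81×10⁻⁴ × 0.21 × 880 = 0.0149688 m
Δh = 0.09828 + 0.0149688 = 0.1132488 m

Δh ≈ 110 mm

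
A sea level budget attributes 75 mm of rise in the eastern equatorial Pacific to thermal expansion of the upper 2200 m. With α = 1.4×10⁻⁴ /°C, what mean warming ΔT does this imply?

ΔT ≈ 0.24 °C

ΔT = Δh/(αH) = 0.075 / (1.4×10⁻⁴ × 2200) ≈ 0.2435 °C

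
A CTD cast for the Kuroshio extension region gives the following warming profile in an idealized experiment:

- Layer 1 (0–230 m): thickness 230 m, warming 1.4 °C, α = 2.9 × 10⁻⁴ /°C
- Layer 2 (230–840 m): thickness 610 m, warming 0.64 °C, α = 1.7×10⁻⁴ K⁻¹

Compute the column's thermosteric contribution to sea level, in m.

0–230 m: 230 × 2.9×10⁻⁴ × 1.4 = 0.09338 m
610 × 0.64 × 1.7×10⁻⁴ = 0.066368 m
Δh = 0.09338 + 0.066368 = 0.159748 m ≈ 0.160 m

0.160 m of thermosteric rise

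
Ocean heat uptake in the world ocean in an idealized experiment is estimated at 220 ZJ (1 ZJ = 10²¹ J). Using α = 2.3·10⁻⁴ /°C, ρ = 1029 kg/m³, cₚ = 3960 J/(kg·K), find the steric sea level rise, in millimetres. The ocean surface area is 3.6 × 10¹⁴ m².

Δh ≈ 34.5 mm

Per unit area: Q = 220×10²¹ / (3.6×10¹⁴) ≈ 6.111×10⁸ J/m²
Δh = αQ/(ρcₚ) = 2.3×10⁻⁴ × 6.111×10⁸ / (1029 × 3960) ≈ 0.034493 m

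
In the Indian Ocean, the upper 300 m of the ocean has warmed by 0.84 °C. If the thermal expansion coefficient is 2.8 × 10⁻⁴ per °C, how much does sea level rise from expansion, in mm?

70.6 mm of thermosteric rise

Δh = αΔT·H = 2.8×10⁻⁴ × 0.84 × 300 = 0.07056 m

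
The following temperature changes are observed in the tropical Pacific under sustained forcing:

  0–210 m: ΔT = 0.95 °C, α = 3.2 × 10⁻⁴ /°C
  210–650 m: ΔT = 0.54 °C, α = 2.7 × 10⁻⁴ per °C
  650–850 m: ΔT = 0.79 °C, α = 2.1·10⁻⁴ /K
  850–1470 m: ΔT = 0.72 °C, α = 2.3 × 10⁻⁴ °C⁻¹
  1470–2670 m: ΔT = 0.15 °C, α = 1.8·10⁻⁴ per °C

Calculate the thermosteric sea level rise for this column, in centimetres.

Layer 1: 3.2×10⁻⁴ × 0.95 × 210 = 0.06384 m
210–650 m: 0.54 × 440 × 2.7×10⁻⁴ = 0.064152 m
650–850 m: 200 × 2.1×10⁻⁴ × 0.79 = 0.03318 m
Layer 4: 620 × 0.72 × 2.3×10⁻⁴ = 0.102672 m
Layer 5: 1.8×10⁻⁴ × 1200 × 0.15 = 0.03240 m
Δh = 0.06384 + 0.064152 + 0.03318 + 0.102672 + 0.03240 = 0.296244 m

about 29.6 cm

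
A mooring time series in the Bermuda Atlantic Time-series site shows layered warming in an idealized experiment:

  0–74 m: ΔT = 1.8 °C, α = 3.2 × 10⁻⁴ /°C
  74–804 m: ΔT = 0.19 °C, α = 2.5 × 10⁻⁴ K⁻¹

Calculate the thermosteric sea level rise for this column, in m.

Δh ≈ 0.0773 m

0–74 m: 1.8 × 3.2×10⁻⁴ × 74 = 0.042624 m
Layer 2: 2.5×10⁻⁴ × 0.19 × 730 = 0.034675 m
Δh = 0.042624 + 0.034675 = 0.077299 m ≈ 0.0773 m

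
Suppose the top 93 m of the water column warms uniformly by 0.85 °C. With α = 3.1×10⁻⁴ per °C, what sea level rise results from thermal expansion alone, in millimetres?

Δh = αΔT·H = 3.1×10⁻⁴ × 0.85 × 93 = 0.0245055 m

Δh = 25 mm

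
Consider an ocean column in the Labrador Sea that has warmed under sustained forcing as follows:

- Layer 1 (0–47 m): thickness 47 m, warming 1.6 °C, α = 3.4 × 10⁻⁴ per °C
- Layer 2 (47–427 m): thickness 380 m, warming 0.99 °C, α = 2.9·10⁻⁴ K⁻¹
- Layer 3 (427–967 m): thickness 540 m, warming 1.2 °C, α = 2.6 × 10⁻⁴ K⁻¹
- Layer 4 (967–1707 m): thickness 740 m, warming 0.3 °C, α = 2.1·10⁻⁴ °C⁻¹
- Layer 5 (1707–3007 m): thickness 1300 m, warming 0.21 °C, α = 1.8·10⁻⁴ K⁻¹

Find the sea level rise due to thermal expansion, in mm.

Δh ≈ 400 mm

Layer 1: 3.4×10⁻⁴ × 47 × 1.6 = 0.025568 m
Layer 2: 380 × 2.9×10⁻⁴ × 0.99 = 0.109098 m
Layer 3: 2.6×10⁻⁴ × 1.2 × 540 = 0.16848 m
2.1×10⁻⁴ × 0.3 × 740 = 0.04662 m
1.8×10⁻⁴ × 1300 × 0.21 = 0.04914 m
Δh = 0.025568 + 0.109098 + 0.16848 + 0.04662 + 0.04914 = 0.398906 m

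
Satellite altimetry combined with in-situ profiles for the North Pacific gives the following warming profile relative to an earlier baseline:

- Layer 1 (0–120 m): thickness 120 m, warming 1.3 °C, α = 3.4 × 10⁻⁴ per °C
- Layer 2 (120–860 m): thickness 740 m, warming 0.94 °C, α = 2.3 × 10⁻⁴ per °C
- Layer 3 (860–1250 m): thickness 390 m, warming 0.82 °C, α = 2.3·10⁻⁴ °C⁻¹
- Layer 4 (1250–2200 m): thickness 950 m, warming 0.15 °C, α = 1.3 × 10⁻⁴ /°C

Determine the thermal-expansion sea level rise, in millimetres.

3.4×10⁻⁴ × 120 × 1.3 = 0.05304 m
Layer 2: 0.94 × 2.3×10⁻⁴ × 740 = 0.159988 m
0.82 × 2.3×10⁻⁴ × 390 = 0.073554 m
0.15 × 950 × 1.3×10⁻⁴ = 0.018525 m
Δh = 0.05304 + 0.159988 + 0.073554 + 0.018525 = 0.305107 m

Δh = 305 mm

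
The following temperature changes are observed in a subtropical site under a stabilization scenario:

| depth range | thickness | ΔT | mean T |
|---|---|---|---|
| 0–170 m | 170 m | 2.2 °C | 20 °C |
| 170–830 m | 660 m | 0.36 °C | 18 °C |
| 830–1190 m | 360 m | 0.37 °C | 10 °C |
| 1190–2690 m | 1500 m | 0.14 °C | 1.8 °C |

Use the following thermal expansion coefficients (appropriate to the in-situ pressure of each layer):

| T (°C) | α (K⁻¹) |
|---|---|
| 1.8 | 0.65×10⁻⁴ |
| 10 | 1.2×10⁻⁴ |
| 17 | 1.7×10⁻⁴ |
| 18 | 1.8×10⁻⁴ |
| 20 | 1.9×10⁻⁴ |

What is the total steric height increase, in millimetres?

about 140 mm

Layer 1 at 20 °C → α = 1.9×10⁻⁴ K⁻¹
Layer 2 at 18 °C → α = 1.8×10⁻⁴ K⁻¹
Layer 3 at 10 °C → α = 1.2×10⁻⁴ K⁻¹
Layer 4 at 1.8 °C → α = 0.65×10⁻⁴ K⁻¹
Layer 1: 2.2 × 1.9×10⁻⁴ × 170 = 0.07106 m
1.8×10⁻⁴ × 0.36 × 660 = 0.042768 m
830–1190 m: 0.37 × 1.2×10⁻⁴ × 360 = 0.015984 m
1190–2690 m: 1500 × 0.14 × 0.65×10⁻⁴ = 0.01365 m
Δh = 0.07106 + 0.042768 + 0.015984 + 0.01365 = 0.143462 m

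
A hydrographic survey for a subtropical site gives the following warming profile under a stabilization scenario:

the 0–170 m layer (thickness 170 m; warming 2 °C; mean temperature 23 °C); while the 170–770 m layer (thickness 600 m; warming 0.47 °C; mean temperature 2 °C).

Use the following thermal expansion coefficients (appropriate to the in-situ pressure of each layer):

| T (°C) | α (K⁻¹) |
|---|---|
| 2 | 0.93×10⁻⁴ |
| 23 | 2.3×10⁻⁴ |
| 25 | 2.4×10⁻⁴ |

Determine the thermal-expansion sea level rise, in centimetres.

Layer 1 at 23 °C → α = 2.3×10⁻⁴ K⁻¹
Layer 2 at 2 °C → α = 0.93×10⁻⁴ K⁻¹
0–170 m: 170 × 2.3×10⁻⁴ × 2 = 0.07820 m
Layer 2: 0.47 × 0.93×10⁻⁴ × 600 = 0.026226 m
Δh = 0.07820 + 0.026226 = 0.104426 m ≈ 10 cm

Δh = 10 cm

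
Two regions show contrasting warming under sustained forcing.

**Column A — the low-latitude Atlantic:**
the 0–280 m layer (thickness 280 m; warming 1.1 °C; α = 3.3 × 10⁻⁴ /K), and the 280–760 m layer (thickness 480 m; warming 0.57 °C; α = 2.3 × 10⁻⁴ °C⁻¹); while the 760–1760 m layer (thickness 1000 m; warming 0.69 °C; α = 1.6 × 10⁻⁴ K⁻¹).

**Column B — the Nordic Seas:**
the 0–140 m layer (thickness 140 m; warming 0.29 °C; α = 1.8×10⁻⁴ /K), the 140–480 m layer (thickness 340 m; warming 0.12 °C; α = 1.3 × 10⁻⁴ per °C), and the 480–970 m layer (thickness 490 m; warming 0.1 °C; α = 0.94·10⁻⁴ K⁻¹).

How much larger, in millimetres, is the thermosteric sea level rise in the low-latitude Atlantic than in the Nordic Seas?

258 mm

A 0–280 m: 1.1 × 280 × 3.3×10⁻⁴ = 0.10164 m
A 2.3×10⁻⁴ × 0.57 × 480 = 0.062928 m
A Layer 3: 1.6×10⁻⁴ × 1000 × 0.69 = 0.11040 m
A total: 0.274968 m
B 0–140 m: 140 × 0.29 × 1.8×10⁻⁴ = 0.007308 m
B Layer 2: 0.12 × 340 × 1.3×10⁻⁴ = 0.005304 m
B Layer 3: 0.1 × 0.94×10⁻⁴ × 490 = 0.004606 m
B total: 0.017218 m
Difference: 0.274968 − 0.017218 = 0.25775 m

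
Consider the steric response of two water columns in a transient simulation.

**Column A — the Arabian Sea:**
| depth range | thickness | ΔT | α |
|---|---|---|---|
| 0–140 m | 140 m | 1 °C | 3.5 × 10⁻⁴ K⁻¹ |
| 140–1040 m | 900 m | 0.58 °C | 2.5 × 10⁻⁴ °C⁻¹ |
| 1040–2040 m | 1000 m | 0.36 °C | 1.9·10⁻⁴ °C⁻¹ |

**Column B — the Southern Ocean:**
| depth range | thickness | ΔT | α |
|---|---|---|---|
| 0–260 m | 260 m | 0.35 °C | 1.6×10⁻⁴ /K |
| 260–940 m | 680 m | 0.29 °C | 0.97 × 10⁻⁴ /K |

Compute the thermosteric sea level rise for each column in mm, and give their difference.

Δh_A ≈ 248 mm, Δh_B ≈ 33.7 mm; difference ≈ 214 mm

A 1 × 140 × 3.5×10⁻⁴ = 0.04900 m
A 140–1040 m: 900 × 2.5×10⁻⁴ × 0.58 = 0.13050 m
A 0.36 × 1000 × 1.9×10⁻⁴ = 0.06840 m
A total: 0.24790 m
B Layer 1: 0.35 × 260 × 1.6×10⁻⁴ = 0.01456 m
B Layer 2: 0.97×10⁻⁴ × 0.29 × 680 = 0.0191284 m
B total: 0.0336884 m
Difference: 0.24790 − 0.0336884 = 0.2142116 m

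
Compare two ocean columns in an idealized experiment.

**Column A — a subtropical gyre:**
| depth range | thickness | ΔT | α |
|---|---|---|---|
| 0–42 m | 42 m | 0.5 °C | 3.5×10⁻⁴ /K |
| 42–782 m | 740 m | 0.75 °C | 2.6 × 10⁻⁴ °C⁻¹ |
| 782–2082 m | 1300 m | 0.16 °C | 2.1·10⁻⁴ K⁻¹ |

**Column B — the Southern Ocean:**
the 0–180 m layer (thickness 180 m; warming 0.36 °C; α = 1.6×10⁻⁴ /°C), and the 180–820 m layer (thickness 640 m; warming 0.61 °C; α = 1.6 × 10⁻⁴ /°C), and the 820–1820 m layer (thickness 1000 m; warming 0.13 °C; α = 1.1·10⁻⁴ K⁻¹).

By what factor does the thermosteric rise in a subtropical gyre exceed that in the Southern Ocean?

≈ 2.24×

A 0–42 m: 42 × 3.5×10⁻⁴ × 0.5 = 0.00735 m
A 2.6×10⁻⁴ × 0.75 × 740 = 0.14430 m
A 782–2082 m: 1300 × 0.16 × 2.1×10⁻⁴ = 0.04368 m
A total: 0.19533 m
B 0–180 m: 0.36 × 1.6×10⁻⁴ × 180 = 0.010368 m
B 180–820 m: 1.6×10⁻⁴ × 0.61 × 640 = 0.062464 m
B Layer 3: 0.13 × 1.1×10⁻⁴ × 1000 = 0.01430 m
B total: 0.087132 m
Ratio: 0.19533 / 0.087132 ≈ 2.242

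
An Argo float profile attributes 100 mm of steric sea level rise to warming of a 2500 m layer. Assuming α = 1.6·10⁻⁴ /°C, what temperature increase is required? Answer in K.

0.25 K

ΔT = Δh/(αH) = 0.1 / (1.6×10⁻⁴ × 2500) = 0.2500 K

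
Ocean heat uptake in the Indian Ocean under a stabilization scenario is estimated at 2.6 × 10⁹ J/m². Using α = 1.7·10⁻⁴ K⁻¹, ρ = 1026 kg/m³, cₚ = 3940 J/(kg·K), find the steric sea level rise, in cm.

Δh ≈ 11 cm

Δh = αQ/(ρcₚ) = 1.7×10⁻⁴ × 2.6×10⁹ / (1026 × 3940) ≈ 0.10934 m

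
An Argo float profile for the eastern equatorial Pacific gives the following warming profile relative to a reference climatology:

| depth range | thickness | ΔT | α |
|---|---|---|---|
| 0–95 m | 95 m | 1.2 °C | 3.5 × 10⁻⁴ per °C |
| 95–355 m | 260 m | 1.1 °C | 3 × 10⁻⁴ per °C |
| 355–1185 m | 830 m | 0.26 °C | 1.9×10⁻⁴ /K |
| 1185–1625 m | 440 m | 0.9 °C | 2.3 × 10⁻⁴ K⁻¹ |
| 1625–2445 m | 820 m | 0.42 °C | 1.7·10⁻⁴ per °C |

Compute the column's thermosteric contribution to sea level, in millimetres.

316 mm of thermosteric rise

95 × 1.2 × 3.5×10⁻⁴ = 0.03990 m
Layer 2: 1.1 × 260 × 3×10⁻⁴ = 0.08580 m
355–1185 m: 0.26 × 830 × 1.9×10⁻⁴ = 0.041002 m
Layer 4: 0.9 × 2.3×10⁻⁴ × 440 = 0.09108 m
Layer 5: 0.42 × 1.7×10⁻⁴ × 820 = 0.058548 m
Δh = 0.03990 + 0.08580 + 0.041002 + 0.09108 + 0.058548 = 0.31633 m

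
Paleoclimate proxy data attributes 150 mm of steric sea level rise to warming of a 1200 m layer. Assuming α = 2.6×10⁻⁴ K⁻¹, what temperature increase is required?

ΔT = Δh/(αH) = 0.15 / (2.6×10⁻⁴ × 1200) ≈ 0.4808 K

ΔT ≈ 0.481 K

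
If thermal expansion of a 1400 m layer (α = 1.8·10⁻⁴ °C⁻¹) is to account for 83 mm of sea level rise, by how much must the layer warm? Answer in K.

about 0.33 K

ΔT = Δh/(αH) = 0.083 / (1.8×10⁻⁴ × 1400) ≈ 0.3294 K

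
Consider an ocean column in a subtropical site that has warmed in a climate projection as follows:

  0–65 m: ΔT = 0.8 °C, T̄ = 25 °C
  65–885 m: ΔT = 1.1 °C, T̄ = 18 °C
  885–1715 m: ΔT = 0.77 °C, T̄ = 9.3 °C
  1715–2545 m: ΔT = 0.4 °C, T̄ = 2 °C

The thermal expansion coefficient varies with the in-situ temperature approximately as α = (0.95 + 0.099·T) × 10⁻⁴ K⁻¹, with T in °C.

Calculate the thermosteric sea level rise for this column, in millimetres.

Layer 1: α = (0.95 + 0.099×25)×10⁻⁴ = 3.425×10⁻⁴ K⁻¹
Layer 2: α = (0.95 + 0.099×18)×10⁻⁴ = 2.732×10⁻⁴ K⁻¹
Layer 3: α = (0.95 + 0.099×9.3)×10⁻⁴ = 1.8707×10⁻⁴ K⁻¹
Layer 4: α = (0.95 + 0.099×2)×10⁻⁴ = 1.148×10⁻⁴ K⁻¹
Layer 1: 0.8 × 65 × 3.425×10⁻⁴ = 0.01781 m
2.732×10⁻⁴ × 1.1 × 820 = 0.2464264 m
Layer 3: 830 × 1.8707×10⁻⁴ × 0.77 = 0.119556437 m
Layer 4: 830 × 0.4 × 1.148×10⁻⁴ = 0.0381136 m
Δh = 0.01781 + 0.2464264 + 0.119556437 + 0.0381136 = 0.421906437 m

Δh ≈ 422 mm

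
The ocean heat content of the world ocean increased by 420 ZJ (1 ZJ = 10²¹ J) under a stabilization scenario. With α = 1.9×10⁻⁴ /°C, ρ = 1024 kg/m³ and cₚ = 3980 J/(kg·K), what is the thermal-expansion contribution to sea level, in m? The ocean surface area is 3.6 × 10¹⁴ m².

Per unit area: Q = 420×10²¹ / (3.6×10¹⁴) ≈ 1.167×10⁹ J/m²
Δh = αQ/(ρcₚ) = 1.9×10⁻⁴ × 1.167×10⁹ / (1024 × 3980) ≈ 0.054405 m

about 0.0544 m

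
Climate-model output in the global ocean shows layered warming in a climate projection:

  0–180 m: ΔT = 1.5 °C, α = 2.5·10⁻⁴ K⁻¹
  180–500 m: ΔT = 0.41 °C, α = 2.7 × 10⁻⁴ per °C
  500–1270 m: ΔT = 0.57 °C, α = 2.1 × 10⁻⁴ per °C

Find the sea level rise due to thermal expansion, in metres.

2.5×10⁻⁴ × 180 × 1.5 = 0.06750 m
Layer 2: 320 × 2.7×10⁻⁴ × 0.41 = 0.035424 m
Layer 3: 770 × 2.1×10⁻⁴ × 0.57 = 0.092169 m
Δh = 0.06750 + 0.035424 + 0.092169 = 0.195093 m ≈ 0.195 m

Δh = 0.195 m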